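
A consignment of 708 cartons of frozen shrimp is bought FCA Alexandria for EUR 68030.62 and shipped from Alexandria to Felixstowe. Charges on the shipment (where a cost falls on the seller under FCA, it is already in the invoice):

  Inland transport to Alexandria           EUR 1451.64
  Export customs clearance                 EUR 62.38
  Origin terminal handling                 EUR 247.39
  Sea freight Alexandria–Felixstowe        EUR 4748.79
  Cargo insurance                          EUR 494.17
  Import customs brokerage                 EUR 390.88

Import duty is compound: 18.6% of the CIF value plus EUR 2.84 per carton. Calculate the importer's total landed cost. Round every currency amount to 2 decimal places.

Total landed cost: EUR 89597.47

FCA: the seller delivers export-cleared goods to the carrier; the buyer bears costs from that point.
Already in the invoice (seller's account under FCA): inland to port, export clearance — exclude.
CIF value = FCA price + origin terminal + freight + insurance = 68030.62 + 247.39 + 4748.79 + 494.17 = 73520.97
Ad valorem component: 73520.97 × 18.6% = 13674.90
Specific component: 708 × 2.84 = 2010.72
Import duty = 13674.90 + 2010.72 = 15685.62
Buyer bears: origin terminal 247.39 + freight 4748.79 + insurance 494.17 + brokerage 390.88 + duty 15685.62 = 21566.85
Landed cost = invoice 68030.62 + 21566.85 = 89597.47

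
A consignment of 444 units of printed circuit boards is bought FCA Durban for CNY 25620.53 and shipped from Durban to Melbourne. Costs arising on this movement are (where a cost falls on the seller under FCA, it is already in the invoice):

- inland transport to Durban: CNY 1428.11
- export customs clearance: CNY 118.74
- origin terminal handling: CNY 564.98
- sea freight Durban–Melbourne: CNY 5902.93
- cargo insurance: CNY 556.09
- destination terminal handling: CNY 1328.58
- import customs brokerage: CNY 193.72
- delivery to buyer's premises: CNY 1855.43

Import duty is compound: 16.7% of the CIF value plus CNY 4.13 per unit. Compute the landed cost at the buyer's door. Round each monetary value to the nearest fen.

Total landed cost: CNY 43307.62

FCA: the seller delivers export-cleared goods to the carrier; the buyer bears costs from that point.
Already in the invoice (seller's account under FCA): inland to port, export clearance — exclude.
CIF value = FCA price + origin terminal + freight + insurance = 25620.53 + 564.98 + 5902.93 + 556.09 = 32644.53
Ad valorem component: 32644.53 × 16.7% = 5451.64
Specific component: 444 × 4.13 = 1833.72
Import duty = 5451.64 + 1833.72 = 7285.36
Buyer bears: origin terminal 564.98 + freight 5902.93 + insurance 556.09 + destination terminal 1328.58 + brokerage 193.72 + delivery 1855.43 + duty 7285.36 = 17687.09
Landed cost = invoice 25620.53 + 17687.09 = 43307.62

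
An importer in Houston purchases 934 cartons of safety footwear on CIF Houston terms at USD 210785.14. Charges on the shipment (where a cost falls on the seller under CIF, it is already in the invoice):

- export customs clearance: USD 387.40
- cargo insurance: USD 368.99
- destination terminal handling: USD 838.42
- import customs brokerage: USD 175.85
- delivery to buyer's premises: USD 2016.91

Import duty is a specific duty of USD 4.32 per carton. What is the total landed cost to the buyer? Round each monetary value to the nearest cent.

Total landed cost: USD 217851.20

CIF: the seller pays costs through ocean freight and marine insurance to the destination port.
Already in the invoice (seller's account under CIF): export clearance, insurance — exclude.
The CIF price already equals the CIF value: 210785.14
Import duty = 934 × 4.32 = 4034.88
Buyer bears: destination terminal 838.42 + brokerage 175.85 + delivery 2016.91 + duty 4034.88 = 7066.06
Landed cost = invoice 210785.14 + 7066.06 = 217851.20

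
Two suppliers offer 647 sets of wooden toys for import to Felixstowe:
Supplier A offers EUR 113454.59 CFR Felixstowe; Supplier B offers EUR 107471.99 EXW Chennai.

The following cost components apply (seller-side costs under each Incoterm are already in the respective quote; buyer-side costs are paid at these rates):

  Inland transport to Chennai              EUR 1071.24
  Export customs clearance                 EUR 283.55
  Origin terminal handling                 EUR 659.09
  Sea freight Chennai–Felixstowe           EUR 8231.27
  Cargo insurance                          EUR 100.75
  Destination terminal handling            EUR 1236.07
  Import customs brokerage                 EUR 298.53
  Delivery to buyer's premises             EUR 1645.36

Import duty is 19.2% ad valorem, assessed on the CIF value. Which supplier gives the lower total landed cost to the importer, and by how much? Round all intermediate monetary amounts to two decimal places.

Supplier A is cheaper by EUR 5080.95

Supplier A (CFR):
CIF value = CFR price + insurance = 113454.59 + 100.75 = 113555.34
Import duty = 113555.34 × 19.2% = 21802.63
Buyer bears (A): 100.75 + 1236.07 + 298.53 + 1645.36 = 3280.71
Landed cost (A) = invoice 113454.59 + 3280.71 + duty 21802.63 = 138537.93
Supplier B (EXW):
CIF value = EXW price + inland to port + export clearance + origin terminal + freight + insurance = 107471.99 + 1071.24 + 283.55 + 659.09 + 8231.27 + 100.75 = 117817.89
Import duty = 117817.89 × 19.2% = 22621.03
Buyer bears (B): 1071.24 + 283.55 + 659.09 + 8231.27 + 100.75 + 1236.07 + 298.53 + 1645.36 = 13525.86
Landed cost (B) = invoice 107471.99 + 13525.86 + duty 22621.03 = 143618.88
Difference = |138537.93 − 143618.88| = 5080.95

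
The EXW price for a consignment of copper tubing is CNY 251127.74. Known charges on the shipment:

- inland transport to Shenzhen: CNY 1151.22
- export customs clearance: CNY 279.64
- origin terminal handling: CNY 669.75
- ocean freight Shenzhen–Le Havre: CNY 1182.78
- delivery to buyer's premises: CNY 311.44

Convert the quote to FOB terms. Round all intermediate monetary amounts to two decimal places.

FOB price: CNY 253228.35

Not relevant to the conversion: delivery, freight — on the buyer under both terms; not part of either seller's price.
From EXW to FOB, the seller additionally bears: inland to port, export clearance, origin terminal.
FOB price = 251127.74 + 1151.22 + 279.64 + 669.75 = 253228.35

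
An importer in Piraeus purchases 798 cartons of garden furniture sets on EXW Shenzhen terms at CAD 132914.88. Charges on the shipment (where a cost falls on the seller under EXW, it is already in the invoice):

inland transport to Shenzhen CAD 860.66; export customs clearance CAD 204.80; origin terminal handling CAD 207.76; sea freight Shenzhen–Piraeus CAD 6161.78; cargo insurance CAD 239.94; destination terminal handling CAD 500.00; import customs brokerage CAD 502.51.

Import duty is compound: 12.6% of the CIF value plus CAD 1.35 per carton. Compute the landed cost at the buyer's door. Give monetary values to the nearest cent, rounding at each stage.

EXW: the seller makes goods available at their premises; the buyer bears all onward costs.
CIF value = EXW price + inland to port + export clearance + origin terminal + freight + insurance = 132914.88 + 860.66 + 204.80 + 207.76 + 6161.78 + 239.94 = 140589.82
Ad valorem component: 140589.82 × 12.6% = 17714.32
Specific component: 798 × 1.35 = 1077.30
Import duty = 17714.32 + 1077.30 = 18791.62
Buyer bears: inland to port 860.66 + export clearance 204.80 + origin terminal 207.76 + freight 6161.78 + insurance 239.94 + destination terminal 500.00 + brokerage 502.51 + duty 18791.62 = 27469.07
Landed cost = invoice 132914.88 + 27469.07 = 160383.95

Total landed cost: CAD 160383.95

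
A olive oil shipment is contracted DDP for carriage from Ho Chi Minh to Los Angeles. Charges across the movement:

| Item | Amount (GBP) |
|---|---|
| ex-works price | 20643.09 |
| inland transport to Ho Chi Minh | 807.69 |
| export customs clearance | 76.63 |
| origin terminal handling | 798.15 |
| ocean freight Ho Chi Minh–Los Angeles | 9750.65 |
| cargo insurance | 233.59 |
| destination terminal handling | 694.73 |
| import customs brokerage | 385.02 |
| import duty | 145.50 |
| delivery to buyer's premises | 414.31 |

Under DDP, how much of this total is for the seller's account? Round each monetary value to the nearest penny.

DDP: the seller bears all costs including import duty.
Seller's account: goods 20643.09 + inland to port 807.69 + export clearance 76.63 + origin terminal 798.15 + freight 9750.65 + insurance 233.59 + destination terminal 694.73 + brokerage 385.02 + duty 145.50 + delivery 414.31 = 33949.36
Buyer's account: 0.00

Seller's account: GBP 33949.36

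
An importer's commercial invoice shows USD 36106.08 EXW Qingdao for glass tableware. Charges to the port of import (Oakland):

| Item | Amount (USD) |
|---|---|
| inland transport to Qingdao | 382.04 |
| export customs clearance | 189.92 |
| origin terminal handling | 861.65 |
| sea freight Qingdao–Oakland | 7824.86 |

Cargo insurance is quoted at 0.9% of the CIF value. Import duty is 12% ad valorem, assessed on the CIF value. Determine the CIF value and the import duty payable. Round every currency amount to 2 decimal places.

CIF value: USD 45776.54; import duty: USD 5493.18

Let C be the CIF value. C = EXW price + pre-shipment costs + freight + 0.9% × C
C − 0.9% × C = 36106.08 + 382.04 + 189.92 + 861.65 + 7824.86
0.991 × C = 45364.55
C = 45364.55 / 0.991 = 45776.54
Insurance premium = 0.9% × 45776.54 = 411.99
Import duty = 45776.54 × 12% = 5493.18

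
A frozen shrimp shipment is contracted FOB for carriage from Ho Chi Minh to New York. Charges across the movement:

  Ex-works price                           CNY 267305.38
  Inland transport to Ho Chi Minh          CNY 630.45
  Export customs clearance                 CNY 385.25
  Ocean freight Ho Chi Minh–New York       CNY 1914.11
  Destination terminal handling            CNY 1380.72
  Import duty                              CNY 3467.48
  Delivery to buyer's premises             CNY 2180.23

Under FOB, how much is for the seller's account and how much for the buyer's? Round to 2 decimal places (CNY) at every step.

Seller: CNY 268321.08; buyer: CNY 8942.54

FOB: the seller bears costs until goods are on board at the origin port; the buyer bears freight, insurance and all costs thereafter.
Seller's account: goods 267305.38 + inland to port 630.45 + export clearance 385.25 = 268321.08
Buyer's account: freight 1914.11 + destination terminal 1380.72 + duty 3467.48 + delivery 2180.23 = 8942.54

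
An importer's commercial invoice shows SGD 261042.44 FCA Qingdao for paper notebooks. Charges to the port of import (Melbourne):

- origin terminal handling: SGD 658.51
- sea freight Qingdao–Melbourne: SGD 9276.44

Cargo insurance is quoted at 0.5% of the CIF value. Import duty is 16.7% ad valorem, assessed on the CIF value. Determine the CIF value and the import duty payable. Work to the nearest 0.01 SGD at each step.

CIF value: SGD 272339.09; import duty: SGD 45480.63

Let C be the CIF value. C = FCA price + pre-shipment costs + freight + 0.5% × C
C − 0.5% × C = 261042.44 + 658.51 + 9276.44
0.995 × C = 270977.39
C = 270977.39 / 0.995 = 272339.09
Insurance premium = 0.5% × 272339.09 = 1361.70
Import duty = 272339.09 × 16.7% = 45480.63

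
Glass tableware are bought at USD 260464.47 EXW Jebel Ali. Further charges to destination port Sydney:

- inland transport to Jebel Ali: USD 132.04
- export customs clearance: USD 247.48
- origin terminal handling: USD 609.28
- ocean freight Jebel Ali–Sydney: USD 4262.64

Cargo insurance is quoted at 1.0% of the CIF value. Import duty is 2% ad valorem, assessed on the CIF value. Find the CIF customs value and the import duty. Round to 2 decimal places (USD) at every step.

Let C be the CIF value. C = EXW price + pre-shipment costs + freight + 1.0% × C
C − 1.0% × C = 260464.47 + 132.04 + 247.48 + 609.28 + 4262.64
0.99 × C = 265715.91
C = 265715.91 / 0.99 = 268399.91
Insurance premium = 1.0% × 268399.91 = 2684.00
Import duty = 268399.91 × 2% = 5368.00

CIF value: USD 268399.91; import duty: USD 5368.00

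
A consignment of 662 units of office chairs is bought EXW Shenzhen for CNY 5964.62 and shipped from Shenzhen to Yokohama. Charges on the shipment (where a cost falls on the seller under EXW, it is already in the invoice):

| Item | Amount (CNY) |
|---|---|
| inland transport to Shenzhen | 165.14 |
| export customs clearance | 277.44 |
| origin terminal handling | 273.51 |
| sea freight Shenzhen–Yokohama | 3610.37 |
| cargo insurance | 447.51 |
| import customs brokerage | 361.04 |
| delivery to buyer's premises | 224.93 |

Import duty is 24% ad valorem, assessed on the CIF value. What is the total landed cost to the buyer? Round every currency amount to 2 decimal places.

EXW: the seller makes goods available at their premises; the buyer bears all onward costs.
CIF value = EXW price + inland to port + export clearance + origin terminal + freight + insurance = 5964.62 + 165.14 + 277.44 + 273.51 + 3610.37 + 447.51 = 10738.59
Import duty = 10738.59 × 24% = 2577.26
Buyer bears: inland to port 165.14 + export clearance 277.44 + origin terminal 273.51 + freight 3610.37 + insurance 447.51 + brokerage 361.04 + delivery 224.93 + duty 2577.26 = 7937.20
Landed cost = invoice 5964.62 + 7937.20 = 13901.82

Total landed cost: CNY 13901.82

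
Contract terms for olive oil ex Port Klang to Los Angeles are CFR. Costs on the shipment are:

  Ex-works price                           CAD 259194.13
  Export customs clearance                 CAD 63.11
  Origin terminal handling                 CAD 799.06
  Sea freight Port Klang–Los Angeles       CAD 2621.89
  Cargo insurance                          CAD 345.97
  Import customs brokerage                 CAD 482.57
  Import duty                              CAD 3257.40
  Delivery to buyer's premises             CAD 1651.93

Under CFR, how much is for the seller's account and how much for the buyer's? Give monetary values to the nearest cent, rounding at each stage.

CFR: the seller pays costs through ocean freight to the destination port, but not insurance.
Seller's account: goods 259194.13 + export clearance 63.11 + origin terminal 799.06 + freight 2621.89 = 262678.19
Buyer's account: insurance 345.97 + brokerage 482.57 + duty 3257.40 + delivery 1651.93 = 5737.87

Seller: CAD 262678.19; buyer: CAD 5737.87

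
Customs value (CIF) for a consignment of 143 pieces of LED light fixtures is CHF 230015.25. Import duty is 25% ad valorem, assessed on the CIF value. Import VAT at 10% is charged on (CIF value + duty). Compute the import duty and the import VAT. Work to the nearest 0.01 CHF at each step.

Import duty = 230015.25 × 25% = 57503.81
VAT base = CIF + duty = 230015.25 + 57503.81 = 287519.06
Import VAT = 287519.06 × 10% = 28751.91

Import duty: CHF 57503.81; import VAT: CHF 28751.91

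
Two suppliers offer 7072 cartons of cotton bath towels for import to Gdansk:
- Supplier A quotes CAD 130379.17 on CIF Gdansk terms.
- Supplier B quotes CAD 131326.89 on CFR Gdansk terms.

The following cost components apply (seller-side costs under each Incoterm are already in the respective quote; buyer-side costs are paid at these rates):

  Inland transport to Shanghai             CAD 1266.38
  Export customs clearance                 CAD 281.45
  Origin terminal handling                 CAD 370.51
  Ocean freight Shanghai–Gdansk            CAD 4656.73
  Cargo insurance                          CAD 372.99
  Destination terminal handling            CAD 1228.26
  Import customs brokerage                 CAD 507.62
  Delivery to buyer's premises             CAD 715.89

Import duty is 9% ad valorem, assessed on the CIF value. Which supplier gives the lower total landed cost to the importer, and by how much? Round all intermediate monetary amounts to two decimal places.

Supplier A is cheaper by CAD 1439.57

Supplier A (CIF):
The CIF price already equals the CIF value: 130379.17
Import duty = 130379.17 × 9% = 11734.13
Buyer bears (A): 1228.26 + 507.62 + 715.89 = 2451.77
Landed cost (A) = invoice 130379.17 + 2451.77 + duty 11734.13 = 144565.07
Supplier B (CFR):
CIF value = CFR price + insurance = 131326.89 + 372.99 = 131699.88
Import duty = 131699.88 × 9% = 11852.99
Buyer bears (B): 372.99 + 1228.26 + 507.62 + 715.89 = 2824.76
Landed cost (B) = invoice 131326.89 + 2824.76 + duty 11852.99 = 146004.64
Difference = |144565.07 − 146004.64| = 1439.57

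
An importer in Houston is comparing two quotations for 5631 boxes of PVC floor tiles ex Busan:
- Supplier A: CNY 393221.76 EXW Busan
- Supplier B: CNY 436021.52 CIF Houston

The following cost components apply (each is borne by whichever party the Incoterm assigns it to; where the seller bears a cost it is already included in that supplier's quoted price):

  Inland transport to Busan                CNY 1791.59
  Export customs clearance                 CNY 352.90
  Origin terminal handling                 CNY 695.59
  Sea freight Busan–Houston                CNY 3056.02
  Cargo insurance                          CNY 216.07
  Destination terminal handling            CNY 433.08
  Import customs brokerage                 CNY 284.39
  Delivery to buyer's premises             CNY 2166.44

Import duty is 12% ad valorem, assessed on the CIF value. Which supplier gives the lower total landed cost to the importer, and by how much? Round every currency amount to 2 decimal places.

Supplier A (EXW):
CIF value = EXW price + inland to port + export clearance + origin terminal + freight + insurance = 393221.76 + 1791.59 + 352.90 + 695.59 + 3056.02 + 216.07 = 399333.93
Import duty = 399333.93 × 12% = 47920.07
Buyer bears (A): 1791.59 + 352.90 + 695.59 + 3056.02 + 216.07 + 433.08 + 284.39 + 2166.44 = 8996.08
Landed cost (A) = invoice 393221.76 + 8996.08 + duty 47920.07 = 450137.91
Supplier B (CIF):
The CIF price already equals the CIF value: 436021.52
Import duty = 436021.52 × 12% = 52322.58
Buyer bears (B): 433.08 + 284.39 + 2166.44 = 2883.91
Landed cost (B) = invoice 436021.52 + 2883.91 + duty 52322.58 = 491228.01
Difference = |450137.91 − 491228.01| = 41090.10

Supplier A is cheaper by CNY 41090.10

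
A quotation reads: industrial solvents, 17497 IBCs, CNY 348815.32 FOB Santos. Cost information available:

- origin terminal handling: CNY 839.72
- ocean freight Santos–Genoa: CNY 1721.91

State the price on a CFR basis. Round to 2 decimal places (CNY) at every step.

CFR price: CNY 350537.23

Not relevant to the conversion: origin terminal — on the seller under both FOB and CFR; already in the FOB price and stays in the CFR price.
From FOB to CFR, the seller additionally bears: freight.
CFR price = 348815.32 + 1721.91 = 350537.23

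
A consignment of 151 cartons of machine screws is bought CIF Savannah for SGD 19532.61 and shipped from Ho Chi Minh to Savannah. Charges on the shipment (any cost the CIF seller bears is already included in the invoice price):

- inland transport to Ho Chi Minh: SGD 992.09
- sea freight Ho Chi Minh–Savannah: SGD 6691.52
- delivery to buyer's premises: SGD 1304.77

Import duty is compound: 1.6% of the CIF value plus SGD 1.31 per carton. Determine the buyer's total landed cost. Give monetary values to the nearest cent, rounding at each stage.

CIF: the seller pays costs through ocean freight and marine insurance to the destination port.
Already in the invoice (seller's account under CIF): inland to port, freight — exclude.
The CIF price already equals the CIF value: 19532.61
Ad valorem component: 19532.61 × 1.6% = 312.52
Specific component: 151 × 1.31 = 197.81
Import duty = 312.52 + 197.81 = 510.33
Buyer bears: delivery 1304.77 + duty 510.33 = 1815.10
Landed cost = invoice 19532.61 + 1815.10 = 21347.71

Total landed cost: SGD 21347.71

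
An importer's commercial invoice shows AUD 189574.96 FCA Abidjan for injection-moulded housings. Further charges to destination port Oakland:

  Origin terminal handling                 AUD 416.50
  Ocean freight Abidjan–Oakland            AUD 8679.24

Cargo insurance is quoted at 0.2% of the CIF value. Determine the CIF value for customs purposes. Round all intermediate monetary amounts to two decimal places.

CIF value: AUD 199068.84

Let C be the CIF value. C = FCA price + pre-shipment costs + freight + 0.2% × C
C − 0.2% × C = 189574.96 + 416.50 + 8679.24
0.998 × C = 198670.70
C = 198670.70 / 0.998 = 199068.84
Insurance premium = 0.2% × 199068.84 = 398.14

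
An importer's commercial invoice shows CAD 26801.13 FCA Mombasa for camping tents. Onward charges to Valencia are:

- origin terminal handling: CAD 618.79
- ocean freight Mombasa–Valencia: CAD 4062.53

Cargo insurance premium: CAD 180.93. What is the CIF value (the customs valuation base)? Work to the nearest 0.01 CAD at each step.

CIF = FCA price + pre-shipment costs + freight + insurance
CIF = 26801.13 + 618.79 + 4062.53 + 180.93 = 31663.38

CIF value: CAD 31663.38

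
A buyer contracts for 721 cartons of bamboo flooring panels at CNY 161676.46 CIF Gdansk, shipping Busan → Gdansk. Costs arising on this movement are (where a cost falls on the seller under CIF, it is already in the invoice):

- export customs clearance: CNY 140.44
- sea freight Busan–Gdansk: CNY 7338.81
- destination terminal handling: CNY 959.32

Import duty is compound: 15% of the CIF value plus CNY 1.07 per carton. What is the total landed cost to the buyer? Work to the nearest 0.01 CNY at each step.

Total landed cost: CNY 187658.72

CIF: the seller pays costs through ocean freight and marine insurance to the destination port.
Already in the invoice (seller's account under CIF): export clearance, freight — exclude.
The CIF price already equals the CIF value: 161676.46
Ad valorem component: 161676.46 × 15% = 24251.47
Specific component: 721 × 1.07 = 771.47
Import duty = 24251.47 + 771.47 = 25022.94
Buyer bears: destination terminal 959.32 + duty 25022.94 = 25982.26
Landed cost = invoice 161676.46 + 25982.26 = 187658.72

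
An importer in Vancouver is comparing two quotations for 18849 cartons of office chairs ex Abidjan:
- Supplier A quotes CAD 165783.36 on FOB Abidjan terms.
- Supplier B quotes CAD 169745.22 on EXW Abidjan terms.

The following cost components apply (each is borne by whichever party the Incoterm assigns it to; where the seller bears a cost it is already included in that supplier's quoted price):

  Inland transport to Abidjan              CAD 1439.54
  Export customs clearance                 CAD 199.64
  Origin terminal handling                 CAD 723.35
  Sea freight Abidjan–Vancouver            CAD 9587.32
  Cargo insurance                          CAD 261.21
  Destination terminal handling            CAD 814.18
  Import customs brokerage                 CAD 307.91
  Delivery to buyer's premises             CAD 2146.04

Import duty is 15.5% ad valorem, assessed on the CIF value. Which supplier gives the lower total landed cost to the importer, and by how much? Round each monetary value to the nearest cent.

Supplier A is cheaper by CAD 7304.67

Supplier A (FOB):
CIF value = FOB price + freight + insurance = 165783.36 + 9587.32 + 261.21 = 175631.89
Import duty = 175631.89 × 15.5% = 27222.94
Buyer bears (A): 9587.32 + 261.21 + 814.18 + 307.91 + 2146.04 = 13116.66
Landed cost (A) = invoice 165783.36 + 13116.66 + duty 27222.94 = 206122.96
Supplier B (EXW):
CIF value = EXW price + inland to port + export clearance + origin terminal + freight + insurance = 169745.22 + 1439.54 + 199.64 + 723.35 + 9587.32 + 261.21 = 181956.28
Import duty = 181956.28 × 15.5% = 28203.22
Buyer bears (B): 1439.54 + 199.64 + 723.35 + 9587.32 + 261.21 + 814.18 + 307.91 + 2146.04 = 15479.19
Landed cost (B) = invoice 169745.22 + 15479.19 + duty 28203.22 = 213427.63
Difference = |206122.96 − 213427.63| = 7304.67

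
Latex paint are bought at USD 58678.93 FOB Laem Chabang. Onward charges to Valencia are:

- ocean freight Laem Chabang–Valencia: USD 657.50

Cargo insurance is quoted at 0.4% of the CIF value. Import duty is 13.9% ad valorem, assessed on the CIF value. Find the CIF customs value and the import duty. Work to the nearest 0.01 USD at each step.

CIF value: USD 59574.73; import duty: USD 8280.89

Let C be the CIF value. C = FOB price + freight + 0.4% × C
C − 0.4% × C = 58678.93 + 657.50
0.996 × C = 59336.43
C = 59336.43 / 0.996 = 59574.73
Insurance premium = 0.4% × 59574.73 = 238.30
Import duty = 59574.73 × 13.9% = 8280.89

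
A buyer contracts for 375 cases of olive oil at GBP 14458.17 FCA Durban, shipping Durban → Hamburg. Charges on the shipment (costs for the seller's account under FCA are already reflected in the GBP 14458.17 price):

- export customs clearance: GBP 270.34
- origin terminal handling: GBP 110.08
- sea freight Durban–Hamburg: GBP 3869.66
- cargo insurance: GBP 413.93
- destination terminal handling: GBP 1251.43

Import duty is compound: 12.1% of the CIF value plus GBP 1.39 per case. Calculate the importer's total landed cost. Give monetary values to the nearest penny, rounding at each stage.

FCA: the seller delivers export-cleared goods to the carrier; the buyer bears costs from that point.
Already in the invoice (seller's account under FCA): export clearance — exclude.
CIF value = FCA price + origin terminal + freight + insurance = 14458.17 + 110.08 + 3869.66 + 413.93 = 18851.84
Ad valorem component: 18851.84 × 12.1% = 2281.07
Specific component: 375 × 1.39 = 521.25
Import duty = 2281.07 + 521.25 = 2802.32
Buyer bears: origin terminal 110.08 + freight 3869.66 + insurance 413.93 + destination terminal 1251.43 + duty 2802.32 = 8447.42
Landed cost = invoice 14458.17 + 8447.42 = 22905.59

Total landed cost: GBP 22905.59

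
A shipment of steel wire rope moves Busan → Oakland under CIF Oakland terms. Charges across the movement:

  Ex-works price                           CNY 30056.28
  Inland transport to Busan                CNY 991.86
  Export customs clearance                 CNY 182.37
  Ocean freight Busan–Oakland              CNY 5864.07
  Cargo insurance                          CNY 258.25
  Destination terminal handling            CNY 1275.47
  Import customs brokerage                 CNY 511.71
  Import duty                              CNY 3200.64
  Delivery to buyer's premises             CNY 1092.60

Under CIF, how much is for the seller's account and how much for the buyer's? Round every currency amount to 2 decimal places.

Seller: CNY 37352.83; buyer: CNY 6080.42

CIF: the seller pays costs through ocean freight and marine insurance to the destination port.
Seller's account: goods 30056.28 + inland to port 991.86 + export clearance 182.37 + freight 5864.07 + insurance 258.25 = 37352.83
Buyer's account: destination terminal 1275.47 + brokerage 511.71 + duty 3200.64 + delivery 1092.60 = 6080.42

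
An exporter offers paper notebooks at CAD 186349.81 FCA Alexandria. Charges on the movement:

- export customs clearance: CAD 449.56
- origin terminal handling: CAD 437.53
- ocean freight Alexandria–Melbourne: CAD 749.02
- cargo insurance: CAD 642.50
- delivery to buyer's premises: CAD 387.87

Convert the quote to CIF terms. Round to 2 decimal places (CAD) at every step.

Not relevant to the conversion: export clearance — on the seller under both FCA and CIF; already in the FCA price and stays in the CIF price. delivery — on the buyer under both terms; not part of either seller's price.
From FCA to CIF, the seller additionally bears: origin terminal, freight, insurance.
CIF price = 186349.81 + 437.53 + 749.02 + 642.50 = 188178.86

CIF price: CAD 188178.86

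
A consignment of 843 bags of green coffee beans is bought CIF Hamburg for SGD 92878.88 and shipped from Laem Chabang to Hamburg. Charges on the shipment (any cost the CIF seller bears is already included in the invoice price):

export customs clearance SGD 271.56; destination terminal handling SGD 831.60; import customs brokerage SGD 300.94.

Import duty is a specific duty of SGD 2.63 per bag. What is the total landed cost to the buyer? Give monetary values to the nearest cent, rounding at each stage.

CIF: the seller pays costs through ocean freight and marine insurance to the destination port.
Already in the invoice (seller's account under CIF): export clearance — exclude.
The CIF price already equals the CIF value: 92878.88
Import duty = 843 × 2.63 = 2217.09
Buyer bears: destination terminal 831.60 + brokerage 300.94 + duty 2217.09 = 3349.63
Landed cost = invoice 92878.88 + 3349.63 = 96228.51

Total landed cost: SGD 96228.51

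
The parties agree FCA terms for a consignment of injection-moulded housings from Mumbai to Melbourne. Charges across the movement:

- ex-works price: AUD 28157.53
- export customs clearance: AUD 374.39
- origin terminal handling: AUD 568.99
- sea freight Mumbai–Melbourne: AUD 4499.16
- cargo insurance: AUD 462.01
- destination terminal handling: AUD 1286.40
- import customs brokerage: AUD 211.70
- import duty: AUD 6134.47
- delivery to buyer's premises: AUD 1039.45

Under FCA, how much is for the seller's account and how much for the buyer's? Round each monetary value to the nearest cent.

FCA: the seller delivers export-cleared goods to the carrier; the buyer bears costs from that point.
Seller's account: goods 28157.53 + export clearance 374.39 = 28531.92
Buyer's account: origin terminal 568.99 + freight 4499.16 + insurance 462.01 + destination terminal 1286.40 + brokerage 211.70 + duty 6134.47 + delivery 1039.45 = 14202.18

Seller: AUD 28531.92; buyer: AUD 14202.18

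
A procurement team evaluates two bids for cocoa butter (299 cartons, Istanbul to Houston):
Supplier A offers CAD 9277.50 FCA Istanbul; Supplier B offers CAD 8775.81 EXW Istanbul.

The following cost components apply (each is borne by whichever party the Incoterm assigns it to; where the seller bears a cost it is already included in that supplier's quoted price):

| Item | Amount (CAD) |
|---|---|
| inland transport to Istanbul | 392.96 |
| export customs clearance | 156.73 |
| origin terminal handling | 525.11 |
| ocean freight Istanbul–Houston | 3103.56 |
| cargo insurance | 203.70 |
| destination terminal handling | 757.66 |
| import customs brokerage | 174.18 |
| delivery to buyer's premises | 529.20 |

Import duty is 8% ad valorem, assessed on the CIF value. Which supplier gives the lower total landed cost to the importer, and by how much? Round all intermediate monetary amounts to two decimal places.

Supplier A (FCA):
CIF value = FCA price + origin terminal + freight + insurance = 9277.50 + 525.11 + 3103.56 + 203.70 = 13109.87
Import duty = 13109.87 × 8% = 1048.79
Buyer bears (A): 525.11 + 3103.56 + 203.70 + 757.66 + 174.18 + 529.20 = 5293.41
Landed cost (A) = invoice 9277.50 + 5293.41 + duty 1048.79 = 15619.70
Supplier B (EXW):
CIF value = EXW price + inland to port + export clearance + origin terminal + freight + insurance = 8775.81 + 392.96 + 156.73 + 525.11 + 3103.56 + 203.70 = 13157.87
Import duty = 13157.87 × 8% = 1052.63
Buyer bears (B): 392.96 + 156.73 + 525.11 + 3103.56 + 203.70 + 757.66 + 174.18 + 529.20 = 5843.10
Landed cost (B) = invoice 8775.81 + 5843.10 + duty 1052.63 = 15671.54
Difference = |15619.70 − 15671.54| = 51.84

Supplier A is cheaper by CAD 51.84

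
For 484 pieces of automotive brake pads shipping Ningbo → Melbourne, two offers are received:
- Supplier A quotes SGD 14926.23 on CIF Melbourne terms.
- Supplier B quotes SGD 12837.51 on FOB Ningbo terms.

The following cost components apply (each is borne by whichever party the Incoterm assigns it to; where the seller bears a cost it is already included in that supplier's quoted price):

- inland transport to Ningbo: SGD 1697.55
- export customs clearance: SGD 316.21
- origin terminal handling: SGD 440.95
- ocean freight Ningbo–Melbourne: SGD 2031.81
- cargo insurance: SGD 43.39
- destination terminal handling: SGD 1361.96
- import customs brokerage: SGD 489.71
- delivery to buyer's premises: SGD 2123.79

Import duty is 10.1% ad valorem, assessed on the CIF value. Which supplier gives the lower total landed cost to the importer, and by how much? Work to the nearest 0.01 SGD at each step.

Supplier A (CIF):
The CIF price already equals the CIF value: 14926.23
Import duty = 14926.23 × 10.1% = 1507.55
Buyer bears (A): 1361.96 + 489.71 + 2123.79 = 3975.46
Landed cost (A) = invoice 14926.23 + 3975.46 + duty 1507.55 = 20409.24
Supplier B (FOB):
CIF value = FOB price + freight + insurance = 12837.51 + 2031.81 + 43.39 = 14912.71
Import duty = 14912.71 × 10.1% = 1506.18
Buyer bears (B): 2031.81 + 43.39 + 1361.96 + 489.71 + 2123.79 = 6050.66
Landed cost (B) = invoice 12837.51 + 6050.66 + duty 1506.18 = 20394.35
Difference = |20409.24 − 20394.35| = 14.89

Supplier B is cheaper by SGD 14.89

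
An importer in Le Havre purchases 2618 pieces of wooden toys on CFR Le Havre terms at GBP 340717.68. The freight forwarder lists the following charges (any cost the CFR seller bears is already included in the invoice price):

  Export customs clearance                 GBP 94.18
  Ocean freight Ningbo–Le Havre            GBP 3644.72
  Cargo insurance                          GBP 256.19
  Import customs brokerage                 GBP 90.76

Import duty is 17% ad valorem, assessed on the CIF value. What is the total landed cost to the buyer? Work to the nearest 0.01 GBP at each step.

CFR: the seller pays costs through ocean freight to the destination port, but not insurance.
Already in the invoice (seller's account under CFR): export clearance, freight — exclude.
CIF value = CFR price + insurance = 340717.68 + 256.19 = 340973.87
Import duty = 340973.87 × 17% = 57965.56
Buyer bears: insurance 256.19 + brokerage 90.76 + duty 57965.56 = 58312.51
Landed cost = invoice 340717.68 + 58312.51 = 399030.19

Total landed cost: GBP 399030.19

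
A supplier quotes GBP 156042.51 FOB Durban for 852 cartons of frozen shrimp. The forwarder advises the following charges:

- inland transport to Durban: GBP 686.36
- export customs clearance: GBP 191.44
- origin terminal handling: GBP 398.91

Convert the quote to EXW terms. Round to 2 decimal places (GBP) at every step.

From FOB to EXW, the seller no longer bears: inland to port, export clearance, origin terminal.
EXW price = 156042.51 − 686.36 − 191.44 − 398.91 = 154765.80

EXW price: GBP 154765.80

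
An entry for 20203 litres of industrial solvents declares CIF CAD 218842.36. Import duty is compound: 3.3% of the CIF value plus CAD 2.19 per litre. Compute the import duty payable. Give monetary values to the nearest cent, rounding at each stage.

Import duty: CAD 51466.37

Ad valorem component: 218842.36 × 3.3% = 7221.80
Specific component: 20203 × 2.19 = 44244.57
Import duty = 7221.80 + 44244.57 = 51466.37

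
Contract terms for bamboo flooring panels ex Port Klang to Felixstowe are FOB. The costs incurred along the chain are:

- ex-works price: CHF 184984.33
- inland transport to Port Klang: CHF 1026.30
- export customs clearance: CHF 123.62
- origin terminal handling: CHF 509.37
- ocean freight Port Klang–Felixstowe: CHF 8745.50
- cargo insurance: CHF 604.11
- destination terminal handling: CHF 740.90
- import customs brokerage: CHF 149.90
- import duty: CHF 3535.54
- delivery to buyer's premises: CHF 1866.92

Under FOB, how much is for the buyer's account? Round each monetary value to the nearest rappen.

FOB: the seller bears costs until goods are on board at the origin port; the buyer bears freight, insurance and all costs thereafter.
Seller's account: goods 184984.33 + inland to port 1026.30 + export clearance 123.62 + origin terminal 509.37 = 186643.62
Buyer's account: freight 8745.50 + insurance 604.11 + destination terminal 740.90 + brokerage 149.90 + duty 3535.54 + delivery 1866.92 = 15642.87

Buyer's account: CHF 15642.87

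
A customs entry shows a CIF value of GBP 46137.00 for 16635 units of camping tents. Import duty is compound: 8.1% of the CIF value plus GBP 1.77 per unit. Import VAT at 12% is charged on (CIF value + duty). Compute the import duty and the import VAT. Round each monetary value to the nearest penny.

Import duty: GBP 33181.05; import VAT: GBP 9518.17

Ad valorem component: 46137.00 × 8.1% = 3737.10
Specific component: 16635 × 1.77 = 29443.95
Import duty = 3737.10 + 29443.95 = 33181.05
VAT base = CIF + duty = 46137.00 + 33181.05 = 79318.05
Import VAT = 79318.05 × 12% = 9518.17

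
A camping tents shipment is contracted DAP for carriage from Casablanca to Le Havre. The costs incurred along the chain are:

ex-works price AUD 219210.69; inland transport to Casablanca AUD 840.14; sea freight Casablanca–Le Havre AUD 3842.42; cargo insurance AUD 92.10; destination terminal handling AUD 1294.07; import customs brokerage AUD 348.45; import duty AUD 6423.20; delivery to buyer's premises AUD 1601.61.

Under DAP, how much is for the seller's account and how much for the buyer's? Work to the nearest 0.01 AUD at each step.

DAP: the seller bears all costs to the named destination except import duty and clearance.
Seller's account: goods 219210.69 + inland to port 840.14 + freight 3842.42 + insurance 92.10 + destination terminal 1294.07 + delivery 1601.61 = 226881.03
Buyer's account: brokerage 348.45 + duty 6423.20 = 6771.65

Seller: AUD 226881.03; buyer: AUD 6771.65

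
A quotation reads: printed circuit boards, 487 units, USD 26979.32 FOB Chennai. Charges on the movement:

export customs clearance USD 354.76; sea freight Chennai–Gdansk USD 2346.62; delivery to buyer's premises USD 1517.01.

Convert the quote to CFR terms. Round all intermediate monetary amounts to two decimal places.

Not relevant to the conversion: export clearance — on the seller under both FOB and CFR; already in the FOB price and stays in the CFR price. delivery — on the buyer under both terms; not part of either seller's price.
From FOB to CFR, the seller additionally bears: freight.
CFR price = 26979.32 + 2346.62 = 29325.94

CFR price: USD 29325.94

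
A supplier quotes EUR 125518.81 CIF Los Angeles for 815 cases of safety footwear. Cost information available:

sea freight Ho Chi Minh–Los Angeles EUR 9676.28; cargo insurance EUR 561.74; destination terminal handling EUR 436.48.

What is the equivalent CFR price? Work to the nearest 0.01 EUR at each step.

CFR price: EUR 124957.07

Not relevant to the conversion: freight — on the seller under both CIF and CFR; already in the CIF price and stays in the CFR price. destination terminal — on the buyer under both terms; not part of either seller's price.
From CIF to CFR, the seller no longer bears: insurance.
CFR price = 125518.81 − 561.74 = 124957.07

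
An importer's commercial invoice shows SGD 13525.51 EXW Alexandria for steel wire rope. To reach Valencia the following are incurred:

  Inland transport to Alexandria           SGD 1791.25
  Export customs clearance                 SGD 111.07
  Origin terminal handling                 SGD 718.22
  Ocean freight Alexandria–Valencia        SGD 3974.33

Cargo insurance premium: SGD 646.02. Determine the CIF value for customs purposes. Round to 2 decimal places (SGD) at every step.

CIF value: SGD 20766.40

CIF = EXW price + pre-shipment costs + freight + insurance
CIF = 13525.51 + 1791.25 + 111.07 + 718.22 + 3974.33 + 646.02 = 20766.40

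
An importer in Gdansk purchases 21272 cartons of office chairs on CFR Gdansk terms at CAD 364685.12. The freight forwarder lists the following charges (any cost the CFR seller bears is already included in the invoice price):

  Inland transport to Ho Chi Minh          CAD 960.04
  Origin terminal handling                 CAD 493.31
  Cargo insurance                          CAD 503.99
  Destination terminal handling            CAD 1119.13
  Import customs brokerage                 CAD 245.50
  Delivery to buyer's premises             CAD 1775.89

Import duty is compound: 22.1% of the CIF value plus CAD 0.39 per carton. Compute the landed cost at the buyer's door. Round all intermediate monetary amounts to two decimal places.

CFR: the seller pays costs through ocean freight to the destination port, but not insurance.
Already in the invoice (seller's account under CFR): inland to port, origin terminal — exclude.
CIF value = CFR price + insurance = 364685.12 + 503.99 = 365189.11
Ad valorem component: 365189.11 × 22.1% = 80706.79
Specific component: 21272 × 0.39 = 8296.08
Import duty = 80706.79 + 8296.08 = 89002.87
Buyer bears: insurance 503.99 + destination terminal 1119.13 + brokerage 245.50 + delivery 1775.89 + duty 89002.87 = 92647.38
Landed cost = invoice 364685.12 + 92647.38 = 457332.50

Total landed cost: CAD 457332.50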